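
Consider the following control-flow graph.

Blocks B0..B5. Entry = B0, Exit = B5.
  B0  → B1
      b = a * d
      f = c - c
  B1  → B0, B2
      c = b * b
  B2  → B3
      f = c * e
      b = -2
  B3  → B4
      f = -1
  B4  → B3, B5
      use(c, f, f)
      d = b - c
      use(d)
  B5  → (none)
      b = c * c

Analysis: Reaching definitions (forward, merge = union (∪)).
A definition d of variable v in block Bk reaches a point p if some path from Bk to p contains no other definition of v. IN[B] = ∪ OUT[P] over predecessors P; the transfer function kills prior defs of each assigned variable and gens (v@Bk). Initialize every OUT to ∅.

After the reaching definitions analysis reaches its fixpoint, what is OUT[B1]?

Converged values:
  B0:   IN={b@B0, c@B1, f@B0}   OUT={b@B0, c@B1, f@B0}
  B1:   IN={b@B0, c@B1, f@B0}   OUT={b@B0, c@B1, f@B0}
  B2:   IN={b@B0, c@B1, f@B0}   OUT={b@B2, c@B1, f@B2}
  B3:   IN={b@B2, c@B1, d@B4, f@B2, f@B3}   OUT={b@B2, c@B1, d@B4, f@B3}
  B4:   IN={b@B2, c@B1, d@B4, f@B3}   OUT={b@B2, c@B1, d@B4, f@B3}
  B5:   IN={b@B2, c@B1, d@B4, f@B3}   OUT={b@B5, c@B1, d@B4, f@B3}

Merge at B1: IN[B1] = OUT[B0] = {b@B0, c@B1, f@B0}
Applying B1's transfer function to that IN value gives OUT[B1] (row B1 above).

Answer: {b@B0, c@B1, f@B0}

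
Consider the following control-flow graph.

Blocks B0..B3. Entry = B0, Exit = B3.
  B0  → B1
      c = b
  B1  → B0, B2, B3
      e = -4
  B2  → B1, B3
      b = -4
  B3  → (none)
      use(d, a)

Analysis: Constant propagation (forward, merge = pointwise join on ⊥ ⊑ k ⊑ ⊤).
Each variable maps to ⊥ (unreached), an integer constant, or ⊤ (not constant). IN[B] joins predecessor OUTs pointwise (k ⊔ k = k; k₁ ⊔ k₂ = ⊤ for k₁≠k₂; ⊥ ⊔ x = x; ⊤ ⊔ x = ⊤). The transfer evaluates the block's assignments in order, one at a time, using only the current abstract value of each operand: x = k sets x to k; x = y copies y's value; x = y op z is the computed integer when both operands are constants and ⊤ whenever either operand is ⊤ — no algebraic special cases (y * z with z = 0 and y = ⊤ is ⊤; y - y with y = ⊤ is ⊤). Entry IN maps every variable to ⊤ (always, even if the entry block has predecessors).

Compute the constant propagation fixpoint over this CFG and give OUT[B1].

Converged values:
  B0:  IN=(all ⊤)  OUT=(all ⊤)
  B1:  IN=(all ⊤)  OUT={e:-4; rest ⊤}
  B2:  IN={e:-4; rest ⊤}  OUT={b:-4, e:-4; rest ⊤}
  B3:  IN={e:-4; rest ⊤}  OUT={e:-4; rest ⊤}

Merge at B1: IN[B1] = OUT[B0] ⊔ OUT[B2] = {a: ⊤, b: ⊤, c: ⊤, d: ⊤, e: ⊤, f: ⊤}
Applying B1's transfer function to that IN value gives OUT[B1] (row B1 above).

Answer: {a: ⊤, b: ⊤, c: ⊤, d: ⊤, e: -4, f: ⊤}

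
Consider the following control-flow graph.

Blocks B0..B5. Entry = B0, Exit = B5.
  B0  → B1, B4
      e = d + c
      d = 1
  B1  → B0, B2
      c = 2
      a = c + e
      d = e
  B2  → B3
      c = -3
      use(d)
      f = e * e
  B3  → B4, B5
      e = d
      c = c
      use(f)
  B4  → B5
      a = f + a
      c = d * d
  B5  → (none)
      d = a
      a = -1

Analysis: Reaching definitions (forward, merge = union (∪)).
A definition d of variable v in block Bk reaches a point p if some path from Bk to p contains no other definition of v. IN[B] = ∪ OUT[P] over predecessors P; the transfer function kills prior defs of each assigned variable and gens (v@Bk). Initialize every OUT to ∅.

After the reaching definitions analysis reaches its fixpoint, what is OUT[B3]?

Answer: {a@B1, c@B3, d@B1, e@B3, f@B2}

Working:
Fixpoint table:
  B0:  IN={a@B1, c@B1, d@B1, e@B0}  OUT={a@B1, c@B1, d@B0, e@B0}
  B1:  IN={a@B1, c@B1, d@B0, e@B0}  OUT={a@B1, c@B1, d@B1, e@B0}
  B2:  IN={a@B1, c@B1, d@B1, e@B0}  OUT={a@B1, c@B2, d@B1, e@B0, f@B2}
  B3:  IN={a@B1, c@B2, d@B1, e@B0, f@B2}  OUT={a@B1, c@B3, d@B1, e@B3, f@B2}
  B4:  IN={a@B1, c@B1, c@B3, d@B0, d@B1, e@B0, e@B3, f@B2}  OUT={a@B4, c@B4, d@B0, d@B1, e@B0, e@B3, f@B2}
  B5:  IN={a@B1, a@B4, c@B3, c@B4, d@B0, d@B1, e@B0, e@B3, f@B2}  OUT={a@B5, c@B3, c@B4, d@B5, e@B0, e@B3, f@B2}

Merge at B3: IN[B3] = OUT[B2] = {a@B1, c@B2, d@B1, e@B0, f@B2}
Applying B3's transfer function to that IN value gives OUT[B3] (row B3 above).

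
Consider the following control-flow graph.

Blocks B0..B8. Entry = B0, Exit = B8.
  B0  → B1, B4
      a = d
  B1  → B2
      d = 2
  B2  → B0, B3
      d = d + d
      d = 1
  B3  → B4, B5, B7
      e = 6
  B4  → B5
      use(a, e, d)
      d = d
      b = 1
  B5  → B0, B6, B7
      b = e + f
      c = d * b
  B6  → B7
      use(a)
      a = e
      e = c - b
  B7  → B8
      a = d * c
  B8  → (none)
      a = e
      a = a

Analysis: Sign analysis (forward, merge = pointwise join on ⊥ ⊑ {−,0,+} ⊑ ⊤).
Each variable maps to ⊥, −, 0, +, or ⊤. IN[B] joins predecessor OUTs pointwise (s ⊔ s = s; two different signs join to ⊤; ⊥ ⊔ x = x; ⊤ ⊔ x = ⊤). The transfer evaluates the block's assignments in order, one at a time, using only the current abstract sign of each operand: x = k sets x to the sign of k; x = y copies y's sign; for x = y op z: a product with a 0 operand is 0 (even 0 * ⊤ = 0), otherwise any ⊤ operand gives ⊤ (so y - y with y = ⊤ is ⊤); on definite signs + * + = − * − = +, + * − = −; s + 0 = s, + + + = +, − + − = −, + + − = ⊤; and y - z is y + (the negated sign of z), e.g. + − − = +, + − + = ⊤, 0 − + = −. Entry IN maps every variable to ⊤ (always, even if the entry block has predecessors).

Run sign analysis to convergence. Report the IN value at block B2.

Fixpoint table:
  B0:   IN=(all ⊤)   OUT=(all ⊤)
  B1:   IN=(all ⊤)   OUT={d:+; rest ⊤}
  B2:   IN={d:+; rest ⊤}   OUT={d:+; rest ⊤}
  B3:   IN={d:+; rest ⊤}   OUT={d:+, e:+; rest ⊤}
  B4:   IN=(all ⊤)   OUT={b:+; rest ⊤}
  B5:   IN=(all ⊤)   OUT=(all ⊤)
  B6:   IN=(all ⊤)   OUT=(all ⊤)
  B7:   IN=(all ⊤)   OUT=(all ⊤)
  B8:   IN=(all ⊤)   OUT=(all ⊤)

Merge at B2: IN[B2] = OUT[B1] = {a: ⊤, b: ⊤, c: ⊤, d: +, e: ⊤, f: ⊤}

Answer: {a: ⊤, b: ⊤, c: ⊤, d: +, e: ⊤, f: ⊤}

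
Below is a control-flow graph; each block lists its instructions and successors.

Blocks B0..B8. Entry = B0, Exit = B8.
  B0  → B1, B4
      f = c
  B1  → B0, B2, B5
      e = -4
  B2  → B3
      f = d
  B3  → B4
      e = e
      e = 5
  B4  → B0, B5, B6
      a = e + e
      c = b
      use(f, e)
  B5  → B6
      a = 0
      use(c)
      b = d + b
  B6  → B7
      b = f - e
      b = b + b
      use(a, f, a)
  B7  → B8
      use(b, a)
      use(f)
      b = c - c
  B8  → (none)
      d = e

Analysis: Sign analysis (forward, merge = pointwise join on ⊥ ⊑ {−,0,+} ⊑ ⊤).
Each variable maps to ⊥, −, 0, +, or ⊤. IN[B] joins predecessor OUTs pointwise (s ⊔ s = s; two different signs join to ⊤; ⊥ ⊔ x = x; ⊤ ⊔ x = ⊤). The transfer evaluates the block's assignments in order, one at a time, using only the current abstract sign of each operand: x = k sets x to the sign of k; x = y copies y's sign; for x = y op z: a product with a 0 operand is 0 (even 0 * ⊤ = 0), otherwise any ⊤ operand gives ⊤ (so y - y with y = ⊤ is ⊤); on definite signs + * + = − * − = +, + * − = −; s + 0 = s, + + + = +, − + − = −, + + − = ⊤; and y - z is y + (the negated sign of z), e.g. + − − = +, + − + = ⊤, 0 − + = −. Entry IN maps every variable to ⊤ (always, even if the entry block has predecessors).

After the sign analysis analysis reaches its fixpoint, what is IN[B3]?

Answer: {a: ⊤, b: ⊤, c: ⊤, d: ⊤, e: -, f: ⊤}

Working:
Fixpoint table:
  B0:  IN=(all ⊤)  OUT=(all ⊤)
  B1:  IN=(all ⊤)  OUT={e:-; rest ⊤}
  B2:  IN={e:-; rest ⊤}  OUT={e:-; rest ⊤}
  B3:  IN={e:-; rest ⊤}  OUT={e:+; rest ⊤}
  B4:  IN=(all ⊤)  OUT=(all ⊤)
  B5:  IN=(all ⊤)  OUT={a:0; rest ⊤}
  B6:  IN=(all ⊤)  OUT=(all ⊤)
  B7:  IN=(all ⊤)  OUT=(all ⊤)
  B8:  IN=(all ⊤)  OUT=(all ⊤)

Merge at B3: IN[B3] = OUT[B2] = {a: ⊤, b: ⊤, c: ⊤, d: ⊤, e: -, f: ⊤}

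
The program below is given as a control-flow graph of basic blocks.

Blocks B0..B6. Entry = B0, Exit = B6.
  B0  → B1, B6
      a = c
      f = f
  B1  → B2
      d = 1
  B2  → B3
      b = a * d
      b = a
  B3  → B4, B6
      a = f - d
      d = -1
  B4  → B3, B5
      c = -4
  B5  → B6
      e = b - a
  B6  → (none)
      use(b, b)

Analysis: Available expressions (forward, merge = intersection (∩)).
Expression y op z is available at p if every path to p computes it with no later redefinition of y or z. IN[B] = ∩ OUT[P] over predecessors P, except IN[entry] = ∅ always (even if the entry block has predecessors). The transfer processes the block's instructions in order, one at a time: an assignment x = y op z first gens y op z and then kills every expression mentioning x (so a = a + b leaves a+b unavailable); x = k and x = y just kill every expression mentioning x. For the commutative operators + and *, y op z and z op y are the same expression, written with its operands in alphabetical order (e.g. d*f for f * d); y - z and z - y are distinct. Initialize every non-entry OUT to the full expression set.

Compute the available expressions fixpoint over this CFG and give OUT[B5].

Answer: {b-a}

Trace:
Per-block solution:
  B0:   IN={}   OUT={}
  B1:   IN={}   OUT={}
  B2:   IN={}   OUT={a*d}
  B3:   IN={}   OUT={}
  B4:   IN={}   OUT={}
  B5:   IN={}   OUT={b-a}
  B6:   IN={}   OUT={}

Merge at B5: IN[B5] = OUT[B4] = {}
Applying B5's transfer function to that IN value gives OUT[B5] (row B5 above).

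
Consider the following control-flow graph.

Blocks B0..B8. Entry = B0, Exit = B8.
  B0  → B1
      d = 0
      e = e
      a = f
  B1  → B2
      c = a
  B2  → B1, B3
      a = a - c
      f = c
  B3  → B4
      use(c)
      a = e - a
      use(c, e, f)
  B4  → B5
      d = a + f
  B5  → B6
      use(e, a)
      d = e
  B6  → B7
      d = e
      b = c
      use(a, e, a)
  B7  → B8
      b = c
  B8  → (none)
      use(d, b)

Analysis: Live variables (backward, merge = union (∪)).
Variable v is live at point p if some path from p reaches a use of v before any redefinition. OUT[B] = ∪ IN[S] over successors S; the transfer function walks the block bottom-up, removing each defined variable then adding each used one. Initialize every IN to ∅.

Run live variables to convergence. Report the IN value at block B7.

Fixpoint table:
  B0: | IN={e, f} | OUT={a, e}
  B1: | IN={a, e} | OUT={a, c, e}
  B2: | IN={a, c, e} | OUT={a, c, e, f}
  B3: | IN={a, c, e, f} | OUT={a, c, e, f}
  B4: | IN={a, c, e, f} | OUT={a, c, e}
  B5: | IN={a, c, e} | OUT={a, c, e}
  B6: | IN={a, c, e} | OUT={c, d}
  B7: | IN={c, d} | OUT={b, d}
  B8: | IN={b, d} | OUT={}

Merge at B7: OUT[B7] = IN[B8] = {b, d}
Applying B7's transfer function to that OUT value gives IN[B7] (row B7 above).

Answer: {c, d}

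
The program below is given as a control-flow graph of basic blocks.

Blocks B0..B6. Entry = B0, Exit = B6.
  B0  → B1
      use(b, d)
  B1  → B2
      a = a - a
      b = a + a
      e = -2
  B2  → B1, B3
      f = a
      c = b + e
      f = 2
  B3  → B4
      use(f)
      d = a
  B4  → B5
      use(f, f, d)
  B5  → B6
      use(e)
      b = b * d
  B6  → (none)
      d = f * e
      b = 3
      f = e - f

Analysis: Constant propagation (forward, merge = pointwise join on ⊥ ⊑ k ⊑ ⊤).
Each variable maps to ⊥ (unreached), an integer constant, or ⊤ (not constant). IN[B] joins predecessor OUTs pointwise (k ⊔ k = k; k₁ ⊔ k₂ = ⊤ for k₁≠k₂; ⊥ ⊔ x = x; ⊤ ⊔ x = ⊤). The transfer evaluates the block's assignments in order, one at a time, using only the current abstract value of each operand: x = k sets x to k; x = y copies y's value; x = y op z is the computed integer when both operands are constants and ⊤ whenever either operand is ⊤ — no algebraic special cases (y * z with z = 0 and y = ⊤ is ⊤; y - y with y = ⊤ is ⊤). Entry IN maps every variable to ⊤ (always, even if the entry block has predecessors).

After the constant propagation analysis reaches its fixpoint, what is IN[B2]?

Answer: {a: ⊤, b: ⊤, c: ⊤, d: ⊤, e: -2, f: ⊤}

Trace:
Fixpoint table:
  B0:  IN=(all ⊤)  OUT=(all ⊤)
  B1:  IN=(all ⊤)  OUT={e:-2; rest ⊤}
  B2:  IN={e:-2; rest ⊤}  OUT={e:-2, f:2; rest ⊤}
  B3:  IN={e:-2, f:2; rest ⊤}  OUT={e:-2, f:2; rest ⊤}
  B4:  IN={e:-2, f:2; rest ⊤}  OUT={e:-2, f:2; rest ⊤}
  B5:  IN={e:-2, f:2; rest ⊤}  OUT={e:-2, f:2; rest ⊤}
  B6:  IN={e:-2, f:2; rest ⊤}  OUT={b:3, d:-4, e:-2, f:-4; rest ⊤}

Merge at B2: IN[B2] = OUT[B1] = {a: ⊤, b: ⊤, c: ⊤, d: ⊤, e: -2, f: ⊤}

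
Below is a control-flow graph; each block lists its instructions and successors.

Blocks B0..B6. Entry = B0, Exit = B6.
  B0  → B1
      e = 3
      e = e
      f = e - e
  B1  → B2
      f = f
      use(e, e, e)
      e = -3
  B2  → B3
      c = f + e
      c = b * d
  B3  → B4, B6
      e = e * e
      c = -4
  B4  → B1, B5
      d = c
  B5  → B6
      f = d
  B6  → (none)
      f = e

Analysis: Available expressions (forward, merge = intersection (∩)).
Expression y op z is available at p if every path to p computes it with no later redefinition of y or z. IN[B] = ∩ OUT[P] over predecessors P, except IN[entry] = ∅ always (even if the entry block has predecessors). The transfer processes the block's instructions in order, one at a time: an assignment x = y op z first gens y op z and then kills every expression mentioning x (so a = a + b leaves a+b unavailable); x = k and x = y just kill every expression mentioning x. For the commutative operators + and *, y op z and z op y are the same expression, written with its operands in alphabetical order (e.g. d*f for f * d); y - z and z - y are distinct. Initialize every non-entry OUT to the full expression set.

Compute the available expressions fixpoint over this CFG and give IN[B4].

Per-block solution:
  B0:  IN={}  OUT={e-e}
  B1:  IN={}  OUT={}
  B2:  IN={}  OUT={b*d, e+f}
  B3:  IN={b*d, e+f}  OUT={b*d}
  B4:  IN={b*d}  OUT={}
  B5:  IN={}  OUT={}
  B6:  IN={}  OUT={}

Merge at B4: IN[B4] = OUT[B3] = {b*d}

Answer: {b*d}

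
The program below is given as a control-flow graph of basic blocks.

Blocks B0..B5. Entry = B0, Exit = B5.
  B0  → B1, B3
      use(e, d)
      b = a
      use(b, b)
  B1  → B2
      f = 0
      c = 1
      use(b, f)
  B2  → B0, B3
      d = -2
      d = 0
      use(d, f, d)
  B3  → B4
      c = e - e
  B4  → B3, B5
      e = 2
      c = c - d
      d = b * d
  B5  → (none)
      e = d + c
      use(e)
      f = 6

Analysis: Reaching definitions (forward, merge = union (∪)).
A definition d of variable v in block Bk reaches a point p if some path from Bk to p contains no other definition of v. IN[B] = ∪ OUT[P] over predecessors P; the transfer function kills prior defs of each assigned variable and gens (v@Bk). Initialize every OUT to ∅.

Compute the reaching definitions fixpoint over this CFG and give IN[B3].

Answer: {b@B0, c@B1, c@B4, d@B2, d@B4, e@B4, f@B1}

Trace:
Fixpoint table:
  B0: | IN={b@B0, c@B1, d@B2, f@B1} | OUT={b@B0, c@B1, d@B2, f@B1}
  B1: | IN={b@B0, c@B1, d@B2, f@B1} | OUT={b@B0, c@B1, d@B2, f@B1}
  B2: | IN={b@B0, c@B1, d@B2, f@B1} | OUT={b@B0, c@B1, d@B2, f@B1}
  B3: | IN={b@B0, c@B1, c@B4, d@B2, d@B4, e@B4, f@B1} | OUT={b@B0, c@B3, d@B2, d@B4, e@B4, f@B1}
  B4: | IN={b@B0, c@B3, d@B2, d@B4, e@B4, f@B1} | OUT={b@B0, c@B4, d@B4, e@B4, f@B1}
  B5: | IN={b@B0, c@B4, d@B4, e@B4, f@B1} | OUT={b@B0, c@B4, d@B4, e@B5, f@B5}

Merge at B3: IN[B3] = OUT[B0] ⊔ OUT[B2] ⊔ OUT[B4] = {b@B0, c@B1, c@B4, d@B2, d@B4, e@B4, f@B1}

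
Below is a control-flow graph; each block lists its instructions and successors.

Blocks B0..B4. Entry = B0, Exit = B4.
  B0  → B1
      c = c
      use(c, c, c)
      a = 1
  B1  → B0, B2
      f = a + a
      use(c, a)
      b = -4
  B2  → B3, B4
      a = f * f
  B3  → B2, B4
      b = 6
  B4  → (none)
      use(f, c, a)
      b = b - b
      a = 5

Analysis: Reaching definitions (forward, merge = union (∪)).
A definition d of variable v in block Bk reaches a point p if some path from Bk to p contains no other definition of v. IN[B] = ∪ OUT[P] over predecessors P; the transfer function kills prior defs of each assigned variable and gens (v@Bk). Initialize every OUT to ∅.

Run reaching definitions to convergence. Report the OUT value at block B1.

Answer: {a@B0, b@B1, c@B0, f@B1}

Derivation:
Converged values:
  B0:   IN={a@B0, b@B1, c@B0, f@B1}   OUT={a@B0, b@B1, c@B0, f@B1}
  B1:   IN={a@B0, b@B1, c@B0, f@B1}   OUT={a@B0, b@B1, c@B0, f@B1}
  B2:   IN={a@B0, a@B2, b@B1, b@B3, c@B0, f@B1}   OUT={a@B2, b@B1, b@B3, c@B0, f@B1}
  B3:   IN={a@B2, b@B1, b@B3, c@B0, f@B1}   OUT={a@B2, b@B3, c@B0, f@B1}
  B4:   IN={a@B2, b@B1, b@B3, c@B0, f@B1}   OUT={a@B4, b@B4, c@B0, f@B1}

Merge at B1: IN[B1] = OUT[B0] = {a@B0, b@B1, c@B0, f@B1}
Applying B1's transfer function to that IN value gives OUT[B1] (row B1 above).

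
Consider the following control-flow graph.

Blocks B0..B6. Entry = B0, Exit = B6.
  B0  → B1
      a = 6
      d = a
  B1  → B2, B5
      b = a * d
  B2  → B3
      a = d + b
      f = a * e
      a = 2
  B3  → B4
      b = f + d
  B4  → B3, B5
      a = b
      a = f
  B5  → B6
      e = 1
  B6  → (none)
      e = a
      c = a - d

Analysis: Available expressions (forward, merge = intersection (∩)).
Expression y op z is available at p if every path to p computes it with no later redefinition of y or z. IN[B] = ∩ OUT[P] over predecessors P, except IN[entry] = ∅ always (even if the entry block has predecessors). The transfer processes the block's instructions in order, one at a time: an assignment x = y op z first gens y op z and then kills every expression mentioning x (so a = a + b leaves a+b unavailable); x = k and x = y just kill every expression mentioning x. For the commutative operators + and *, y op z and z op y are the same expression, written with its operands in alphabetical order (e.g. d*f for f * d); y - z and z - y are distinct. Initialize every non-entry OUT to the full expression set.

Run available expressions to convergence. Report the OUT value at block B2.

Answer: {b+d}

Working:
Converged values:
  B0:   IN={}   OUT={}
  B1:   IN={}   OUT={a*d}
  B2:   IN={a*d}   OUT={b+d}
  B3:   IN={}   OUT={d+f}
  B4:   IN={d+f}   OUT={d+f}
  B5:   IN={}   OUT={}
  B6:   IN={}   OUT={a-d}

Merge at B2: IN[B2] = OUT[B1] = {a*d}
Applying B2's transfer function to that IN value gives OUT[B2] (row B2 above).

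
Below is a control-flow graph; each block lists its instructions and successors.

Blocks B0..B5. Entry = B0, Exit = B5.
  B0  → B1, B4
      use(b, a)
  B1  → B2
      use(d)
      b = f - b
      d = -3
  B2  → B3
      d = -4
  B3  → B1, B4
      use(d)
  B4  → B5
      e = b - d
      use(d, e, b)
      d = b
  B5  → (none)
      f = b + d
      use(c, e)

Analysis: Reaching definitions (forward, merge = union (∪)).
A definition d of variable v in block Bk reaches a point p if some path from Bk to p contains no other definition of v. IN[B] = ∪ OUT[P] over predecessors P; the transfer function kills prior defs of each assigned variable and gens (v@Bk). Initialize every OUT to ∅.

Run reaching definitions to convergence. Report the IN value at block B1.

Answer: {b@B1, d@B2}

Trace:
Per-block solution:
  B0:   IN={}   OUT={}
  B1:   IN={b@B1, d@B2}   OUT={b@B1, d@B1}
  B2:   IN={b@B1, d@B1}   OUT={b@B1, d@B2}
  B3:   IN={b@B1, d@B2}   OUT={b@B1, d@B2}
  B4:   IN={b@B1, d@B2}   OUT={b@B1, d@B4, e@B4}
  B5:   IN={b@B1, d@B4, e@B4}   OUT={b@B1, d@B4, e@B4, f@B5}

Merge at B1: IN[B1] = OUT[B0] ⊔ OUT[B3] = {b@B1, d@B2}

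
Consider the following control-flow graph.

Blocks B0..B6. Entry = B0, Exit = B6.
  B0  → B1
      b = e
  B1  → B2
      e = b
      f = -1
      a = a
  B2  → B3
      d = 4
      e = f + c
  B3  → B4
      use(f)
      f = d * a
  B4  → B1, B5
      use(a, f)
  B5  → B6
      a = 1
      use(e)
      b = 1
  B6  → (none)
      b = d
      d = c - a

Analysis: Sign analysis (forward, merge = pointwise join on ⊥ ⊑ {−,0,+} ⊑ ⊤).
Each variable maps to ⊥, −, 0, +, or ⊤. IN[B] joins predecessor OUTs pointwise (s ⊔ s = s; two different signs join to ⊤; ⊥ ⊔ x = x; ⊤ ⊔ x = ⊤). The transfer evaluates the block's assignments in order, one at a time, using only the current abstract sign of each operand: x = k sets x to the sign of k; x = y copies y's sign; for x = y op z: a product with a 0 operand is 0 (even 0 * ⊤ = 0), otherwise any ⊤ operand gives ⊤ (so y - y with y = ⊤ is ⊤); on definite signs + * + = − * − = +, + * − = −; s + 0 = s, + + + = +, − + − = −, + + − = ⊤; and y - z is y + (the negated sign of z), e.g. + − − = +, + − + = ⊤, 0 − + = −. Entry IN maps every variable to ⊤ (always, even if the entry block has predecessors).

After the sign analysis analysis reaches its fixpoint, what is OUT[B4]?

Per-block solution:
  B0: | IN=(all ⊤) | OUT=(all ⊤)
  B1: | IN=(all ⊤) | OUT={f:-; rest ⊤}
  B2: | IN={f:-; rest ⊤} | OUT={d:+, f:-; rest ⊤}
  B3: | IN={d:+, f:-; rest ⊤} | OUT={d:+; rest ⊤}
  B4: | IN={d:+; rest ⊤} | OUT={d:+; rest ⊤}
  B5: | IN={d:+; rest ⊤} | OUT={a:+, b:+, d:+; rest ⊤}
  B6: | IN={a:+, b:+, d:+; rest ⊤} | OUT={a:+, b:+; rest ⊤}

Merge at B4: IN[B4] = OUT[B3] = {a: ⊤, b: ⊤, c: ⊤, d: +, e: ⊤, f: ⊤}
Applying B4's transfer function to that IN value gives OUT[B4] (row B4 above).

Answer: {a: ⊤, b: ⊤, c: ⊤, d: +, e: ⊤, f: ⊤}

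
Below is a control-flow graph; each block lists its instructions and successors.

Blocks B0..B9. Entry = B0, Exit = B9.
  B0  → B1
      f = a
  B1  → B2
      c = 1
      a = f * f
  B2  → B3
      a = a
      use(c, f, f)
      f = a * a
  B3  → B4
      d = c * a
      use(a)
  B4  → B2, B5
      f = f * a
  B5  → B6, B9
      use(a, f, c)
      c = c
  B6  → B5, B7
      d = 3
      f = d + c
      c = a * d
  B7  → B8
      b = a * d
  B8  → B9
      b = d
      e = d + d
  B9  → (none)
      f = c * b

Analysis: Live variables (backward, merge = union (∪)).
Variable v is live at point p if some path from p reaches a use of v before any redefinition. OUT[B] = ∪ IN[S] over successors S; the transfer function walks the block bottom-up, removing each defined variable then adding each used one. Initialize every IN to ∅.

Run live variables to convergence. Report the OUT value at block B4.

Per-block solution:
  B0:  IN={a, b}  OUT={b, f}
  B1:  IN={b, f}  OUT={a, b, c, f}
  B2:  IN={a, b, c, f}  OUT={a, b, c, f}
  B3:  IN={a, b, c, f}  OUT={a, b, c, f}
  B4:  IN={a, b, c, f}  OUT={a, b, c, f}
  B5:  IN={a, b, c, f}  OUT={a, b, c}
  B6:  IN={a, b, c}  OUT={a, b, c, d, f}
  B7:  IN={a, c, d}  OUT={c, d}
  B8:  IN={c, d}  OUT={b, c}
  B9:  IN={b, c}  OUT={}

Merge at B4: OUT[B4] = IN[B2] ⊔ IN[B5] = {a, b, c, f}

Answer: {a, b, c, f}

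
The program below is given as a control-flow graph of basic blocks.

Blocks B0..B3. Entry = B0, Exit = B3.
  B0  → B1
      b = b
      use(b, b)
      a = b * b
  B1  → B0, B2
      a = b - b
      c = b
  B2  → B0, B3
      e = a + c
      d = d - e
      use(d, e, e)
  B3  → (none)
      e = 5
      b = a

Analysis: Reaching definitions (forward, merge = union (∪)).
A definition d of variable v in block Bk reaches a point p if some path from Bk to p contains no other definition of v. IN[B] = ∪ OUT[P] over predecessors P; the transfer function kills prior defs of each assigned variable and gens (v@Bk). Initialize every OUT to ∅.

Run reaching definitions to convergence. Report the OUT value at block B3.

Converged values:
  B0:   IN={a@B1, b@B0, c@B1, d@B2, e@B2}   OUT={a@B0, b@B0, c@B1, d@B2, e@B2}
  B1:   IN={a@B0, b@B0, c@B1, d@B2, e@B2}   OUT={a@B1, b@B0, c@B1, d@B2, e@B2}
  B2:   IN={a@B1, b@B0, c@B1, d@B2, e@B2}   OUT={a@B1, b@B0, c@B1, d@B2, e@B2}
  B3:   IN={a@B1, b@B0, c@B1, d@B2, e@B2}   OUT={a@B1, b@B3, c@B1, d@B2, e@B3}

Merge at B3: IN[B3] = OUT[B2] = {a@B1, b@B0, c@B1, d@B2, e@B2}
Applying B3's transfer function to that IN value gives OUT[B3] (row B3 above).

Answer: {a@B1, b@B3, c@B1, d@B2, e@B3}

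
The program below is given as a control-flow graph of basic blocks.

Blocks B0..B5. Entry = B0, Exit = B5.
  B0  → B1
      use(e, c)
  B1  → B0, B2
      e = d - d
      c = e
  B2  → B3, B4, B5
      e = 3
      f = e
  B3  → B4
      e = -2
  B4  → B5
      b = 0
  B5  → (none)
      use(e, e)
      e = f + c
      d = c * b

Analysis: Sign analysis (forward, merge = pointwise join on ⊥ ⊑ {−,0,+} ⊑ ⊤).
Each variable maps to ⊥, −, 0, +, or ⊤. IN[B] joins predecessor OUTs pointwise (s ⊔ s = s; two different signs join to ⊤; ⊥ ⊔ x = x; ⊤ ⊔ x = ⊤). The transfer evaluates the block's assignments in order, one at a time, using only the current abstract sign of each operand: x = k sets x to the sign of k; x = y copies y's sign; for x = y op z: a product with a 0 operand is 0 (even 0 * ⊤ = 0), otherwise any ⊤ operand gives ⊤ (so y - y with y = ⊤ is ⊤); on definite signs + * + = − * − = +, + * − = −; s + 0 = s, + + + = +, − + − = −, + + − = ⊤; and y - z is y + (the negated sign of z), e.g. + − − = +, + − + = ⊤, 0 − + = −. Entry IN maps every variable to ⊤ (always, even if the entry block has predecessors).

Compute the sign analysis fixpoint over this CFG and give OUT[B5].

Per-block solution:
  B0: | IN=(all ⊤) | OUT=(all ⊤)
  B1: | IN=(all ⊤) | OUT=(all ⊤)
  B2: | IN=(all ⊤) | OUT={e:+, f:+; rest ⊤}
  B3: | IN={e:+, f:+; rest ⊤} | OUT={e:-, f:+; rest ⊤}
  B4: | IN={f:+; rest ⊤} | OUT={b:0, f:+; rest ⊤}
  B5: | IN={f:+; rest ⊤} | OUT={f:+; rest ⊤}

Merge at B5: IN[B5] = OUT[B2] ⊔ OUT[B4] = {a: ⊤, b: ⊤, c: ⊤, d: ⊤, e: ⊤, f: +}
Applying B5's transfer function to that IN value gives OUT[B5] (row B5 above).

Answer: {a: ⊤, b: ⊤, c: ⊤, d: ⊤, e: ⊤, f: +}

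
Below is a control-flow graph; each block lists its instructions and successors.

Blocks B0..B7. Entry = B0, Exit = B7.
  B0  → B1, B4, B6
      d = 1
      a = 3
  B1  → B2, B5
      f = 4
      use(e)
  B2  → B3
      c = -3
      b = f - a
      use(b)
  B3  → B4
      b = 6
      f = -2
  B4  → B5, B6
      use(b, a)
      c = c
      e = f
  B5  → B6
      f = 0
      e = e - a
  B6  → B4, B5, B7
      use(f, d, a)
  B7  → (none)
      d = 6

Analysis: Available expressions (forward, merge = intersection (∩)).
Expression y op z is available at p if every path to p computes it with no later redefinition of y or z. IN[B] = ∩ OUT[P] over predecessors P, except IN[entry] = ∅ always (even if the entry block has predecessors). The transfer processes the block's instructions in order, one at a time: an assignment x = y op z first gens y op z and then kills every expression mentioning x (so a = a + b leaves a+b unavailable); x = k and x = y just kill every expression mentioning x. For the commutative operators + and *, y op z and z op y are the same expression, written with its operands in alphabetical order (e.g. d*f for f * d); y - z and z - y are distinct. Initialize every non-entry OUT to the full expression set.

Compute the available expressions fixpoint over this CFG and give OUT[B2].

Fixpoint table:
  B0: | IN={} | OUT={}
  B1: | IN={} | OUT={}
  B2: | IN={} | OUT={f-a}
  B3: | IN={f-a} | OUT={}
  B4: | IN={} | OUT={}
  B5: | IN={} | OUT={}
  B6: | IN={} | OUT={}
  B7: | IN={} | OUT={}

Merge at B2: IN[B2] = OUT[B1] = {}
Applying B2's transfer function to that IN value gives OUT[B2] (row B2 above).

Answer: {f-a}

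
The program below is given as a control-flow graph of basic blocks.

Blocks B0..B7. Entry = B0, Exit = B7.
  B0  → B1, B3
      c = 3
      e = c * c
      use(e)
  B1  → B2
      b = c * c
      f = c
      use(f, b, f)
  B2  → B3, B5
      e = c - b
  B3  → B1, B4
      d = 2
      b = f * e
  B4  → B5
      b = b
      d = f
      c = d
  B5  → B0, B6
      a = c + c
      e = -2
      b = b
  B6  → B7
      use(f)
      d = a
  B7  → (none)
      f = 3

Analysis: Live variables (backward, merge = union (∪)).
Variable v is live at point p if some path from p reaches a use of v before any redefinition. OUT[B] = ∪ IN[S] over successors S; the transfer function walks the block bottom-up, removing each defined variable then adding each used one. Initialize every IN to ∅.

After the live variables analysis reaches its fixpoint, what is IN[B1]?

Answer: {c}

Derivation:
Converged values:
  B0:   IN={f}   OUT={c, e, f}
  B1:   IN={c}   OUT={b, c, f}
  B2:   IN={b, c, f}   OUT={b, c, e, f}
  B3:   IN={c, e, f}   OUT={b, c, f}
  B4:   IN={b, f}   OUT={b, c, f}
  B5:   IN={b, c, f}   OUT={a, f}
  B6:   IN={a, f}   OUT={}
  B7:   IN={}   OUT={}

Merge at B1: OUT[B1] = IN[B2] = {b, c, f}
Applying B1's transfer function to that OUT value gives IN[B1] (row B1 above).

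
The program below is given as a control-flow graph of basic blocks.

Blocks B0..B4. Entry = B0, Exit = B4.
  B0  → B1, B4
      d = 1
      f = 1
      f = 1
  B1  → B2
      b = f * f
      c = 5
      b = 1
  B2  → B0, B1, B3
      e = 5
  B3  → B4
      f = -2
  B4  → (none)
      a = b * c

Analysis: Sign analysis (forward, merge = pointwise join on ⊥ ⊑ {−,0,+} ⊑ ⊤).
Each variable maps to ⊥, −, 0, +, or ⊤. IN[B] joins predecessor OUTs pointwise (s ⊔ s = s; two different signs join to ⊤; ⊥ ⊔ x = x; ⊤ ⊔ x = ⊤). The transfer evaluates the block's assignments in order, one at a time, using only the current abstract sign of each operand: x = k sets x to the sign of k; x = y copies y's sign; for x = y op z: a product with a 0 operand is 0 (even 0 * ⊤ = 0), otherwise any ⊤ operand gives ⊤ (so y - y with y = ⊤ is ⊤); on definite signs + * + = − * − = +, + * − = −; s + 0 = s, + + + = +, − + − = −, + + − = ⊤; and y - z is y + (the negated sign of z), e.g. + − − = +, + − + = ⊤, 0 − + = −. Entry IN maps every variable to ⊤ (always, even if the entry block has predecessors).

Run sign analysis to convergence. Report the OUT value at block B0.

Answer: {a: ⊤, b: ⊤, c: ⊤, d: +, e: ⊤, f: +}

Trace:
Per-block solution:
  B0:  IN=(all ⊤)  OUT={d:+, f:+; rest ⊤}
  B1:  IN={d:+, f:+; rest ⊤}  OUT={b:+, c:+, d:+, f:+; rest ⊤}
  B2:  IN={b:+, c:+, d:+, f:+; rest ⊤}  OUT={b:+, c:+, d:+, e:+, f:+; rest ⊤}
  B3:  IN={b:+, c:+, d:+, e:+, f:+; rest ⊤}  OUT={b:+, c:+, d:+, e:+, f:-; rest ⊤}
  B4:  IN={d:+; rest ⊤}  OUT={d:+; rest ⊤}

Merge at B0 (entry node, so the boundary value (all ⊤) is joined with the incoming edge(s)): IN[B0] = (all ⊤) ⊔ OUT[B2] = {a: ⊤, b: ⊤, c: ⊤, d: ⊤, e: ⊤, f: ⊤}
Applying B0's transfer function to that IN value gives OUT[B0] (row B0 above).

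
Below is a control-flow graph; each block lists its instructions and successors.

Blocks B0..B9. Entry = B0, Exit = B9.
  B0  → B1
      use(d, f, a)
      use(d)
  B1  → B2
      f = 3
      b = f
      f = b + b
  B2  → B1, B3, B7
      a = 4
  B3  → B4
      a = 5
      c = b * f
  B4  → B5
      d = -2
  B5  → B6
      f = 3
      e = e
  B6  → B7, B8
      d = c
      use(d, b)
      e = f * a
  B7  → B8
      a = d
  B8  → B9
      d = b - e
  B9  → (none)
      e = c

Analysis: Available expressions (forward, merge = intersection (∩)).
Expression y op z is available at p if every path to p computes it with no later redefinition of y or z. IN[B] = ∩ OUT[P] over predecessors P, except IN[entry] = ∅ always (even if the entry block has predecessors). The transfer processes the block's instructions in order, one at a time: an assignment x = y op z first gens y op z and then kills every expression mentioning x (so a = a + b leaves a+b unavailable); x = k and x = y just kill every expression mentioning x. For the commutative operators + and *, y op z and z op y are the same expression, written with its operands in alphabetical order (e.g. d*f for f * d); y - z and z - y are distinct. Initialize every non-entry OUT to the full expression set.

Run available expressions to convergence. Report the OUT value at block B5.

Answer: {b+b}

Working:
Fixpoint table:
  B0:  IN={}  OUT={}
  B1:  IN={}  OUT={b+b}
  B2:  IN={b+b}  OUT={b+b}
  B3:  IN={b+b}  OUT={b*f, b+b}
  B4:  IN={b*f, b+b}  OUT={b*f, b+b}
  B5:  IN={b*f, b+b}  OUT={b+b}
  B6:  IN={b+b}  OUT={a*f, b+b}
  B7:  IN={b+b}  OUT={b+b}
  B8:  IN={b+b}  OUT={b+b, b-e}
  B9:  IN={b+b, b-e}  OUT={b+b}

Merge at B5: IN[B5] = OUT[B4] = {b*f, b+b}
Applying B5's transfer function to that IN value gives OUT[B5] (row B5 above).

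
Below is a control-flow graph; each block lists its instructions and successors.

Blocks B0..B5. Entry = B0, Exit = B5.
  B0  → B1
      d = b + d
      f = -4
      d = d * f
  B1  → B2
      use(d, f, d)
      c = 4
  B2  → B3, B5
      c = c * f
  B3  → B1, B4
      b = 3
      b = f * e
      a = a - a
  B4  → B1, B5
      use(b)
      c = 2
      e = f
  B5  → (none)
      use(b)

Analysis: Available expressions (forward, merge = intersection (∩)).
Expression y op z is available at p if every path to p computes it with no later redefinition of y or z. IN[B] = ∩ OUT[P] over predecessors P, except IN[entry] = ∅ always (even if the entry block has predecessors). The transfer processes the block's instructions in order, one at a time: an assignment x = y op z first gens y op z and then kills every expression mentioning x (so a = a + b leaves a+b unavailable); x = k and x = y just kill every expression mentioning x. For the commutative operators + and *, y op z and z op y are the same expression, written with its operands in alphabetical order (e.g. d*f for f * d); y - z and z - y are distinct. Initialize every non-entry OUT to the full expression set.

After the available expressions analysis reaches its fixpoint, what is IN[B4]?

Per-block solution:
  B0:   IN={}   OUT={}
  B1:   IN={}   OUT={}
  B2:   IN={}   OUT={}
  B3:   IN={}   OUT={e*f}
  B4:   IN={e*f}   OUT={}
  B5:   IN={}   OUT={}

Merge at B4: IN[B4] = OUT[B3] = {e*f}

Answer: {e*f}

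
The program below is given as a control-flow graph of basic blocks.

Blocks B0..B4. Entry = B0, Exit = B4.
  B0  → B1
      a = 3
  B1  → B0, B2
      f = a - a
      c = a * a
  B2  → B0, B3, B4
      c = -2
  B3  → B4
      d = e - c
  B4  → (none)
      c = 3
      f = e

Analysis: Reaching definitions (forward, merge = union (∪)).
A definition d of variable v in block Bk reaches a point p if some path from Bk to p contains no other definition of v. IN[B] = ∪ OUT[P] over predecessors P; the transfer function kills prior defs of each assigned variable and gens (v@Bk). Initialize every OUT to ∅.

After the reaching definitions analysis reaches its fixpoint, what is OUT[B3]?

Answer: {a@B0, c@B2, d@B3, f@B1}

Derivation:
Converged values:
  B0:  IN={a@B0, c@B1, c@B2, f@B1}  OUT={a@B0, c@B1, c@B2, f@B1}
  B1:  IN={a@B0, c@B1, c@B2, f@B1}  OUT={a@B0, c@B1, f@B1}
  B2:  IN={a@B0, c@B1, f@B1}  OUT={a@B0, c@B2, f@B1}
  B3:  IN={a@B0, c@B2, f@B1}  OUT={a@B0, c@B2, d@B3, f@B1}
  B4:  IN={a@B0, c@B2, d@B3, f@B1}  OUT={a@B0, c@B4, d@B3, f@B4}

Merge at B3: IN[B3] = OUT[B2] = {a@B0, c@B2, f@B1}
Applying B3's transfer function to that IN value gives OUT[B3] (row B3 above).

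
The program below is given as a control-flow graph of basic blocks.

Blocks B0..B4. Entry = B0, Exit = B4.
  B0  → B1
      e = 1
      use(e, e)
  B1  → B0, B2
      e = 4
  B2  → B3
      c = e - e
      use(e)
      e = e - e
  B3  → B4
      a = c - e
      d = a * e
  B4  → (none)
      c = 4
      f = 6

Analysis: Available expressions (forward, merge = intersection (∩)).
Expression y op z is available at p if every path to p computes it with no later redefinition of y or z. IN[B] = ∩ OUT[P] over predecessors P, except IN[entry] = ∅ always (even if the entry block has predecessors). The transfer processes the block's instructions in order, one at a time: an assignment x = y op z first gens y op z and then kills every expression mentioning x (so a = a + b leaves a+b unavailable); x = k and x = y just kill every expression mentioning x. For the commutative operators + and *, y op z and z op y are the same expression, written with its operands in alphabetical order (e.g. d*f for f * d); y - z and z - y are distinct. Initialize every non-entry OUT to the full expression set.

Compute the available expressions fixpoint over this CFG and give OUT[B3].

Answer: {a*e, c-e}

Derivation:
Per-block solution:
  B0:   IN={}   OUT={}
  B1:   IN={}   OUT={}
  B2:   IN={}   OUT={}
  B3:   IN={}   OUT={a*e, c-e}
  B4:   IN={a*e, c-e}   OUT={a*e}

Merge at B3: IN[B3] = OUT[B2] = {}
Applying B3's transfer function to that IN value gives OUT[B3] (row B3 above).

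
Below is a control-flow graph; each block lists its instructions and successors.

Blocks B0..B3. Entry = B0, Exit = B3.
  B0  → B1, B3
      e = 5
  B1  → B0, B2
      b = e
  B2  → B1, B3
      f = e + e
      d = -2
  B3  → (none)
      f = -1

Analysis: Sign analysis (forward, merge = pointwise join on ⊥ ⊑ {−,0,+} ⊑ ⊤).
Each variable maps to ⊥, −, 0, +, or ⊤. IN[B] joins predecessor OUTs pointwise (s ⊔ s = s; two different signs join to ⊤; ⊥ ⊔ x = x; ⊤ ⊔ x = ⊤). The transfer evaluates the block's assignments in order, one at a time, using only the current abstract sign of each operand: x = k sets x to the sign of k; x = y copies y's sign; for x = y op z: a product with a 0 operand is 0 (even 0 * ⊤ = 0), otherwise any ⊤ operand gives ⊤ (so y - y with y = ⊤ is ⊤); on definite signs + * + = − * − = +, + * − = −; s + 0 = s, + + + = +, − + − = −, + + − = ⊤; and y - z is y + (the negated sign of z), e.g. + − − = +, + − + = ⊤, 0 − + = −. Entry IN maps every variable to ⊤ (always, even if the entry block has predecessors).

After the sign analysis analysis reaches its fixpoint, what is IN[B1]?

Fixpoint table:
  B0:   IN=(all ⊤)   OUT={e:+; rest ⊤}
  B1:   IN={e:+; rest ⊤}   OUT={b:+, e:+; rest ⊤}
  B2:   IN={b:+, e:+; rest ⊤}   OUT={b:+, d:-, e:+, f:+; rest ⊤}
  B3:   IN={e:+; rest ⊤}   OUT={e:+, f:-; rest ⊤}

Merge at B1: IN[B1] = OUT[B0] ⊔ OUT[B2] = {a: ⊤, b: ⊤, c: ⊤, d: ⊤, e: +, f: ⊤}

Answer: {a: ⊤, b: ⊤, c: ⊤, d: ⊤, e: +, f: ⊤}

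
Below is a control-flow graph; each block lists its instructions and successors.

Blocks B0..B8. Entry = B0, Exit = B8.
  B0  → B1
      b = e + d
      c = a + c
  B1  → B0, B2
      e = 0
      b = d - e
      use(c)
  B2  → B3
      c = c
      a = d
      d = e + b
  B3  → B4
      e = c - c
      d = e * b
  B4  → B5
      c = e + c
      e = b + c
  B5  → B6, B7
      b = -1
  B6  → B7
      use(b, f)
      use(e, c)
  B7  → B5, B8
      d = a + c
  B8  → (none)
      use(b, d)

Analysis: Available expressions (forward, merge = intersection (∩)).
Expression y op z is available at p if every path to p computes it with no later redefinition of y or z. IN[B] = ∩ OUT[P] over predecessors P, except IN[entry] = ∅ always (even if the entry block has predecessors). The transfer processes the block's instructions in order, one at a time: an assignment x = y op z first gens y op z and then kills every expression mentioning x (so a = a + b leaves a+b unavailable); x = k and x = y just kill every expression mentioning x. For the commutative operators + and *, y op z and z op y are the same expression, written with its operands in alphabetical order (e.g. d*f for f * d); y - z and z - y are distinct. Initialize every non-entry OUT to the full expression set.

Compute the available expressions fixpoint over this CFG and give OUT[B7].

Answer: {a+c}

Working:
Per-block solution:
  B0:  IN={}  OUT={d+e}
  B1:  IN={d+e}  OUT={d-e}
  B2:  IN={d-e}  OUT={b+e}
  B3:  IN={b+e}  OUT={b*e, c-c}
  B4:  IN={b*e, c-c}  OUT={b+c}
  B5:  IN={}  OUT={}
  B6:  IN={}  OUT={}
  B7:  IN={}  OUT={a+c}
  B8:  IN={a+c}  OUT={a+c}

Merge at B7: IN[B7] = OUT[B5] ∩ OUT[B6] = {}
Applying B7's transfer function to that IN value gives OUT[B7] (row B7 above).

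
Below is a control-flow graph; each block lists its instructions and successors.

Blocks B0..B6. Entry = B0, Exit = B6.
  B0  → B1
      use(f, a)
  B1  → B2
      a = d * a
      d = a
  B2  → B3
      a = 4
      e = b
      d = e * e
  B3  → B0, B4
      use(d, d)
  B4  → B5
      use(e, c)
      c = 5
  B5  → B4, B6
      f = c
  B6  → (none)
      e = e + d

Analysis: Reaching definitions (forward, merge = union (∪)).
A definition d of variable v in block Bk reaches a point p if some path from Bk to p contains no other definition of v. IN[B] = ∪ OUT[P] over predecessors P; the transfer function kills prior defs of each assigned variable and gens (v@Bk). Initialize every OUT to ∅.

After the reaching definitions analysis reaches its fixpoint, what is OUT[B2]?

Per-block solution:
  B0:  IN={a@B2, d@B2, e@B2}  OUT={a@B2, d@B2, e@B2}
  B1:  IN={a@B2, d@B2, e@B2}  OUT={a@B1, d@B1, e@B2}
  B2:  IN={a@B1, d@B1, e@B2}  OUT={a@B2, d@B2, e@B2}
  B3:  IN={a@B2, d@B2, e@B2}  OUT={a@B2, d@B2, e@B2}
  B4:  IN={a@B2, c@B4, d@B2, e@B2, f@B5}  OUT={a@B2, c@B4, d@B2, e@B2, f@B5}
  B5:  IN={a@B2, c@B4, d@B2, e@B2, f@B5}  OUT={a@B2, c@B4, d@B2, e@B2, f@B5}
  B6:  IN={a@B2, c@B4, d@B2, e@B2, f@B5}  OUT={a@B2, c@B4, d@B2, e@B6, f@B5}

Merge at B2: IN[B2] = OUT[B1] = {a@B1, d@B1, e@B2}
Applying B2's transfer function to that IN value gives OUT[B2] (row B2 above).

Answer: {a@B2, d@B2, e@B2}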